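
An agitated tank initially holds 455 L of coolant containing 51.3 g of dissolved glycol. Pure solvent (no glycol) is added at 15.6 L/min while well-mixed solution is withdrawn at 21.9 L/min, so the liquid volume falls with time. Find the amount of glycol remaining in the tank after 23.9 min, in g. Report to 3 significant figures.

12.7 g

Let m(t) be the amount of glycol. Volume: V(t) = V₀ + (Q_in − Q_out) t = 455 − 6.3000 t; V(23.9) = 304.43 L.
Solute balance: dm/dt = 0 − Q_out C = −Q_out m/V(t).
dm/m = −Q_out dt/(V₀ − 6.3000 t); integrating gives ln(m/m₀) = −(Q_out/(Q_in−Q_out)) ln(V/V₀).
m = m₀ (V₀/V)^(Q_out/(Q_in−Q_out)) = 51.3 × (455/304.43)^(-3.4762) = 12.689 g.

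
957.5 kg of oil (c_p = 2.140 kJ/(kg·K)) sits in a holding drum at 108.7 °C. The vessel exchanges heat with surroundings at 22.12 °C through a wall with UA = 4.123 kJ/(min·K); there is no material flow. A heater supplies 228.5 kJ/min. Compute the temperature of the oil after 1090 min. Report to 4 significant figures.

81.02 °C

M c_p dT/dt = −UA(T − T_amb) + Q̇.
dT/dt = (T_ss − T)/τ with T_ss = T_amb + Q̇/UA = 22.12 + 228.5/4.123 = 77.5408 °C, τ = M c_p/UA = 957.5·2.140/4.123 = 496.980 min.
Solution: T(t) = T_ss + (T₀ − T_ss) e^(−t/τ).
T(1090) = 77.5408 + (31.1592)·0.111554 = 81.0167 °C.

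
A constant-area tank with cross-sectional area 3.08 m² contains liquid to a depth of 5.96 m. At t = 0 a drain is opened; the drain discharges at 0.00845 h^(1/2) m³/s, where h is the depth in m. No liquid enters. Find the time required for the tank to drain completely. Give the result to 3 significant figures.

1780 s

Unsteady balance on liquid volume: A dh/dt = −0.00845 √h.
This is separable: 2 d(√h)/dt = −0.00845/A, so √h = √h₀ − (0.00845/(2A)) t.
Tank is empty when √h = 0: t_empty = 2A√h₀/0.00845.
t_empty = 2·3.08·√5.96/0.00845 = 6.1600·2.4413/0.00845 = 1779.7 s.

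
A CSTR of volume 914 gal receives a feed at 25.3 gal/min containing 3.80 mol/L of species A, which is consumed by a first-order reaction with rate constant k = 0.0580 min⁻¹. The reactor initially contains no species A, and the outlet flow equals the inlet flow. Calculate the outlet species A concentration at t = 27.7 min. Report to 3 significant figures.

1.11 mol/L

Accumulation = in − out − consumed: V dC/dt = Q C_in − Q C − k V C.
dC/dt = (Q/V) C_in − (Q/V + k) C; effective rate a = Q/V + k = 0.027681 + 0.0580 = 0.085681 min⁻¹.
C_ss = Q C_in/(Q + kV) = 1.2277 mol/L; C(t) = C_ss + (C₀ − C_ss) e^(−a t).
C(27.7) = 1.2277 + (-1.2277)·e^(−0.085681·27.7) = 1.2277 + (-1.2277)·0.093168 = 1.1133 mol/L.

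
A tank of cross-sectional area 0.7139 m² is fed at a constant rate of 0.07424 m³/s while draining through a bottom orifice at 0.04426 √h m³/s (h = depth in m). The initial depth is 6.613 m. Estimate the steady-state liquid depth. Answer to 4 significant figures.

2.814 m

Level balance: A dh/dt = 0.07424 − 0.04426 √h. Setting dh/dt = 0:
Q_in = 0.04426 √h_ss ⇒ √h_ss = 0.07424/0.04426 = 1.67736.
h_ss = 1.67736² = 2.81354 m. (Since h₀ = 6.613 m > h_ss, the level will fall toward this value.)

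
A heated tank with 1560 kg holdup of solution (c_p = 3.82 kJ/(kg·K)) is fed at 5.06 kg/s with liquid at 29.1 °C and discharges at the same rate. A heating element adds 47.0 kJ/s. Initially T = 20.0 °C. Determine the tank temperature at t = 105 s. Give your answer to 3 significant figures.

23.3 °C

Energy balance: M c_p dT/dt = ṁ c_p (T_in − T) + 47.0.
τ = M/ṁ = 308.30 s; T_ss = T_in + Q̇/(ṁ c_p) = 29.1 + 47.0/(5.06·3.82) = 31.532 °C.
Solution: T(t) = T_ss + (T₀ − T_ss) e^(−t/τ).
T(105) = 31.532 + (-11.532)·e^(−105/308.30) = 31.532 + (-11.532)·0.71136 = 23.328 °C.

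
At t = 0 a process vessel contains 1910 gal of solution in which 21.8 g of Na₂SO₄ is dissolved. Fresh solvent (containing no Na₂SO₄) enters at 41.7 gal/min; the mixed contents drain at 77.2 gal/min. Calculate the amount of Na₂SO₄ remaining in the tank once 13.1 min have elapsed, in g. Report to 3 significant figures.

Total volume: dV/dt = Q_in − Q_out = -35.500 gal/min, so V(t) = 1910 − 35.500 t and V(13.1) = 1445.0 gal.
No Na₂SO₄ enters, so dm/dt = −Q_out · (m/V).
dm/m = −Q_out dt/(V₀ − 35.500 t); integrating gives ln(m/m₀) = −(Q_out/(Q_in−Q_out)) ln(V/V₀).
m = m₀ (V₀/V)^(Q_out/(Q_in−Q_out)) = 21.8 × (1910/1445.0)^(-2.1746) = 11.883 g.

11.9 g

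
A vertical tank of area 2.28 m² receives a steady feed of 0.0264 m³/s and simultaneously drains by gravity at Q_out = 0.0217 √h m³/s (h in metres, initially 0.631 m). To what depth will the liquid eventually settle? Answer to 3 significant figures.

1.48 m

Level balance: A dh/dt = 0.0264 − 0.0217 √h. Setting dh/dt = 0:
Q_in = 0.0217 √h_ss ⇒ √h_ss = 0.0264/0.0217 = 1.2166.
h_ss = 1.2166² = 1.4801 m. (Since h₀ = 0.631 m < h_ss, the level will rise toward this value.)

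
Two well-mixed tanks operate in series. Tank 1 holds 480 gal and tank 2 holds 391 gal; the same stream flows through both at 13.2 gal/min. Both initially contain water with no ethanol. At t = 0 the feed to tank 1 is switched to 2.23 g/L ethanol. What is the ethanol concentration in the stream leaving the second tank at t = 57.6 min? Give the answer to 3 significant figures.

Species balance on tank i: dCᵢ/dt = (Cᵢ₋₁ − Cᵢ)/τᵢ with τᵢ = Vᵢ/Q.
τ₁ = 480/13.2 = 36.364 min; τ₂ = 391/13.2 = 29.621 min.
Solving the cascade with C₁(0)=C₂(0)=0 gives C₂(t) = C_in[1 − (τ₁ e^(−t/τ₁) − τ₂ e^(−t/τ₂))/(τ₁ − τ₂)].
At t = 57.6: e^(−t/τ₁) = 0.20515, e^(−t/τ₂) = 0.14305.
C₂ = 2.23·[1 − (36.364·0.20515 − 29.621·0.14305)/(6.7424)] = 2.23·0.52202 = 1.1641 g/L.

1.16 g/L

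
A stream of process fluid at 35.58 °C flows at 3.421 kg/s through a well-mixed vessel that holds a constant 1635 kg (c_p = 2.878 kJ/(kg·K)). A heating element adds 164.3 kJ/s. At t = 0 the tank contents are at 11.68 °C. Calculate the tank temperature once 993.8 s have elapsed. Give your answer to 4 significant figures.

47.19 °C

M c_p dT/dt = ṁ c_p (T_in − T) + Q̇.
Rearrange: dT/dt = (T_ss − T)/τ with τ = M/ṁ = 477.930 s and T_ss = T_in + Q̇/(ṁ c_p) = 52.2676 °C.
This is linear first-order; T(t) = T_ss + (T₀ − T_ss) e^(−t/τ).
T(993.8) = 52.2676 + (-40.5876)·e^(−993.8/477.930) = 52.2676 + (-40.5876)·0.125007 = 47.1938 °C.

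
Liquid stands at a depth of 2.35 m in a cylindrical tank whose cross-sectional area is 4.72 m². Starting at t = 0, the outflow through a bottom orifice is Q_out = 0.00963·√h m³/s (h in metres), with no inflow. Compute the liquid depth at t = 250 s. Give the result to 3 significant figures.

A dh/dt = −Q_out = −0.00963 √h.
Separate and integrate: 2(√h − √h₀) = −(0.00963/A) t.
√h = √2.35 − 0.00963·250/(2·4.72) = 1.5330 − 0.25503 = 1.2779.
h = 1.2779² = 1.6331 m.

1.63 m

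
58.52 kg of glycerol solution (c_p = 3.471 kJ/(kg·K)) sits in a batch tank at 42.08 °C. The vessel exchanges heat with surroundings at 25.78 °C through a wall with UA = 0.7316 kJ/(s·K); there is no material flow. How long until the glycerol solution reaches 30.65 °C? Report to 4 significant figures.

335.4 s

Lumped-capacitance energy balance: M c_p dT/dt = UA(T_amb − T).
τ = M c_p/UA = 277.642 s; T_ss = T_amb = 25.7800 °C.
T(t) = T_ss + (T₀ − T_ss)e^(−t/τ); set T = 30.65:
t = −τ ln[(T − T_ss)/(T₀ − T_ss)] = −277.642 · ln(0.298773) = 335.411 s.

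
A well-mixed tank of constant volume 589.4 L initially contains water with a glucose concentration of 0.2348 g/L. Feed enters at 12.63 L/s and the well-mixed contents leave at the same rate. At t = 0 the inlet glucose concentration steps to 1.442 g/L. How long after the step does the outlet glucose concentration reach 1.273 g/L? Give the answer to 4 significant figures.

91.75 s

Species balance: V dC/dt = Q(C_in − C) ⇒ τ = V/Q = 46.6667 s.
C(t) = C_in + (C₀ − C_in) e^(−t/τ). Set C = 1.273 and solve for t:
e^(−t/τ) = (C − C_in)/(C₀ − C_in) = (1.273 − 1.442)/(0.2348 − 1.442) = 0.139993
t = −τ ln(…) = 46.6667 × 1.96616 = 91.7541 s.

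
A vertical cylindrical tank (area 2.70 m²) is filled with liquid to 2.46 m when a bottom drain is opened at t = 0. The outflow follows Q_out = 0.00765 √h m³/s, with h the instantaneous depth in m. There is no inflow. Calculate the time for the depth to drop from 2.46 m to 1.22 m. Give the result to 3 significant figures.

A dh/dt = −Q_out = −0.00765 √h.
This is separable: 2 d(√h)/dt = −0.00765/A, so √h = √h₀ − (0.00765/(2A)) t.
t = 2A(√h₀ − √h)/0.00765 = 2·2.70·(√2.46 − √1.22)/0.00765
  = 5.4000 × (1.5684 − 1.1045) / 0.00765 = 327.46 s.

327 s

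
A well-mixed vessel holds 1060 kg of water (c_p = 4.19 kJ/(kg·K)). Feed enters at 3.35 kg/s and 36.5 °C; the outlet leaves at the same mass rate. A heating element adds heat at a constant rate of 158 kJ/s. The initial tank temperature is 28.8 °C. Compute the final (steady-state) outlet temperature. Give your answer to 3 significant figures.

47.8 °C

First-law balance (no shaft work): M c_p dT/dt = ṁ c_p (T_in − T) + 158.
At steady state dT/dt = 0 ⇒ T_ss = T_in + Q̇/(ṁ c_p) = 36.5 + 158/(3.35·4.19) = 47.756 °C.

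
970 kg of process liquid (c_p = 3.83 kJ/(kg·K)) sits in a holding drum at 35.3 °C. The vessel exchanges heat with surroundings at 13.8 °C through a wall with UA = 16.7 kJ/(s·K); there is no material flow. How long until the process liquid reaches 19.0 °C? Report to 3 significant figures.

316 s

M c_p dT/dt = −UA(T − T_amb).
τ = M c_p/UA = 222.46 s; T_ss = T_amb = 13.800 °C.
T(t) = T_ss + (T₀ − T_ss)e^(−t/τ); set T = 19.0:
t = −τ ln[(T − T_ss)/(T₀ − T_ss)] = −222.46 · ln(0.24186) = 315.76 s.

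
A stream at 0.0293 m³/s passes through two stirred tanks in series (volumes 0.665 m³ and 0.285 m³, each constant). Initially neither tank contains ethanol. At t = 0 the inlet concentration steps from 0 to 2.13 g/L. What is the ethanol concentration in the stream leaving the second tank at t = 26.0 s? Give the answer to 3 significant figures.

Each tank obeys Vᵢ dCᵢ/dt = Q(Cᵢ₋₁ − Cᵢ), so τᵢ = Vᵢ/Q.
τ₁ = 0.665/0.0293 = 22.696 s; τ₂ = 0.285/0.0293 = 9.7270 s.
Solving the cascade with C₁(0)=C₂(0)=0 gives C₂(t) = C_in[1 − (τ₁ e^(−t/τ₁) − τ₂ e^(−t/τ₂))/(τ₁ − τ₂)].
At t = 26.0: e^(−t/τ₁) = 0.31804, e^(−t/τ₂) = 0.069046.
C₂ = 2.13·[1 − (22.696·0.31804 − 9.7270·0.069046)/(12.969)] = 2.13·0.49521 = 1.0548 g/L.

1.05 g/L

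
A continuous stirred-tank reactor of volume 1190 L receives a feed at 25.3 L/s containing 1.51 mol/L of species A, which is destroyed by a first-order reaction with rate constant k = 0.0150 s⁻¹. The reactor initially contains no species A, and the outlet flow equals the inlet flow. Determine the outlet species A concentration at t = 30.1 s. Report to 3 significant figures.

V dC/dt = Q(C_in − C) − k V C.
dC/dt = (Q/V) C_in − (Q/V + k) C; effective rate a = Q/V + k = 0.021261 + 0.0150 = 0.036261 s⁻¹.
C_ss = Q C_in/(Q + kV) = 0.88535 mol/L; C(t) = C_ss + (C₀ − C_ss) e^(−a t).
C(30.1) = 0.88535 + (-0.88535)·e^(−0.036261·30.1) = 0.88535 + (-0.88535)·0.33573 = 0.58811 mol/L.

0.588 mol/L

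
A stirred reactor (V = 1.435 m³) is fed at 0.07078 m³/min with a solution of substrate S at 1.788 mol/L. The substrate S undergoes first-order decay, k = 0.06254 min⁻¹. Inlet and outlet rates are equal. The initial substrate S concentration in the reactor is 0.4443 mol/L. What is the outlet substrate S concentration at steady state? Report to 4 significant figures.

Accumulation = in − out − consumed: V dC/dt = Q C_in − Q C − k V C.
At steady state: 0 = Q C_in − (Q + kV) C_ss, so C_ss = Q C_in/(Q + kV).
C_ss = 0.07078·1.788/(0.07078 + 0.06254·1.435) = 0.126555/0.160525 = 0.788380 mol/L.

0.7884 mol/L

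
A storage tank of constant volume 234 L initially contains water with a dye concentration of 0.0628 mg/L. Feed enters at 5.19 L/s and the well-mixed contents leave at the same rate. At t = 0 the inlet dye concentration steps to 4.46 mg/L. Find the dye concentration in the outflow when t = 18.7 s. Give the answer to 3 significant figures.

1.56 mg/L

Species balance on the tank: V dC/dt = Q(C_in − C).
Rewrite as dC/dt + C/τ = C_in/τ, τ = V/Q = 45.087 s.
This is linear first-order; C(t) = C_in + (C₀ − C_in) e^(−t/τ).
C(18.7) = 4.46 + (0.0628 − 4.46)·e^(−18.7/45.087) = 4.46 + (-4.3972)·0.66050 = 1.5556 mg/L.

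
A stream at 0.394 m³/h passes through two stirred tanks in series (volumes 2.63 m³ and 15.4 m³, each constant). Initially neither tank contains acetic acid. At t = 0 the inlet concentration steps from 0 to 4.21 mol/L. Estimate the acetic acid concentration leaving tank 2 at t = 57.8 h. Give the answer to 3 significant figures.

Each tank obeys Vᵢ dCᵢ/dt = Q(Cᵢ₋₁ − Cᵢ), so τᵢ = Vᵢ/Q.
τ₁ = 2.63/0.394 = 6.6751 h; τ₂ = 15.4/0.394 = 39.086 h.
Tank 1: C₁ = C_in(1 − e^(−t/τ₁)). Tank 2 (τ₁ ≠ τ₂): C₂ = C_in[1 − (τ₁ e^(−t/τ₁) − τ₂ e^(−t/τ₂))/(τ₁ − τ₂)].
At t = 57.8: e^(−t/τ₁) = 0.00017356, e^(−t/τ₂) = 0.22792.
C₂ = 4.21·[1 − (6.6751·0.00017356 − 39.086·0.22792)/(-32.411)] = 4.21·0.72518 = 3.0530 mol/L.

3.05 mol/L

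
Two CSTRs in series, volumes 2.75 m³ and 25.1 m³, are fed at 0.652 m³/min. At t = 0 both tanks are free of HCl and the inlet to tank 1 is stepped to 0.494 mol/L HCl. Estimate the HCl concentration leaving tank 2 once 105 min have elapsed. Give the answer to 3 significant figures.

Time constants: τᵢ = Vᵢ/Q for each well-mixed tank.
τ₁ = 2.75/0.652 = 4.2178 min; τ₂ = 25.1/0.652 = 38.497 min.
Tank 1: C₁ = C_in(1 − e^(−t/τ₁)). Tank 2 (τ₁ ≠ τ₂): C₂ = C_in[1 − (τ₁ e^(−t/τ₁) − τ₂ e^(−t/τ₂))/(τ₁ − τ₂)].
At t = 105: e^(−t/τ₁) = 1.5432e-11, e^(−t/τ₂) = 0.065383.
C₂ = 0.494·[1 − (4.2178·1.5432e-11 − 38.497·0.065383)/(-34.279)] = 0.494·0.92657 = 0.45773 mol/L.

0.458 mol/L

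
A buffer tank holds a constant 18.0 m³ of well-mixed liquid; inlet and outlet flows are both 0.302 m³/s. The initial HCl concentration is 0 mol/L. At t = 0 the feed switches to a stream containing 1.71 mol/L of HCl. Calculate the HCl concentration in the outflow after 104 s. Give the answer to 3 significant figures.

Transient balance on the dissolved component: V dC/dt = Q(C_in − C).
So dC/dt = (C_in − C)/τ with τ = V/Q = 18.0/0.302 = 59.603 s.
C approaches C_in exponentially: C(t) = C_in + (C₀ − C_in) e^(−t/τ).
C(104) = 1.71 + (0 − 1.71)·e^(−104/59.603) = 1.71 + (-1.7100)·0.17466 = 1.4113 mol/L.

1.41 mol/L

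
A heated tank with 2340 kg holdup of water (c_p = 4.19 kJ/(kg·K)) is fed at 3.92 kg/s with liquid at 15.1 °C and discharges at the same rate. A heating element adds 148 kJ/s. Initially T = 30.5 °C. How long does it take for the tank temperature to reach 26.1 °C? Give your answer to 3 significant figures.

697 s

M c_p dT/dt = ṁ c_p (T_in − T) + Q̇.
τ = M/ṁ = 596.94 s; T_ss = T_in + Q̇/(ṁ c_p) = 24.111 °C.
T(t) = T_ss + (T₀ − T_ss) e^(−t/τ). Set T = 26.1:
e^(−t/τ) = (26.1 − 24.111)/(30.5 − 24.111) = 0.31134
t = −596.94 · ln(0.31134) = 696.55 s.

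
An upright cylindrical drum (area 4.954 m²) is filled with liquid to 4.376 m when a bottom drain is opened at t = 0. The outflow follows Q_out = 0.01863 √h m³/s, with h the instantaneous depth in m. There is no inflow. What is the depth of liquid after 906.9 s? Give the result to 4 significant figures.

0.1495 m

A dh/dt = −Q_out = −0.01863 √h.
This is separable: 2 d(√h)/dt = −0.01863/A, so √h = √h₀ − (0.01863/(2A)) t.
√h = √4.376 − 0.01863·906.9/(2·4.954) = 2.09189 − 1.70524 = 0.386646.
h = 0.386646² = 0.149495 m.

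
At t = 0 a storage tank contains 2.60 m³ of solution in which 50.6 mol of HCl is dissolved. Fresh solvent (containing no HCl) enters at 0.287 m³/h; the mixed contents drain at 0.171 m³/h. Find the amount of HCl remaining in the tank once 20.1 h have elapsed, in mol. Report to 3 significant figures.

19.7 mol

Total volume: dV/dt = Q_in − Q_out = 0.11600 m³/h, so V(t) = 2.60 + 0.11600 t and V(20.1) = 4.9316 m³.
Species balance (pure solvent in): dm/dt = −Q_out · m/V(t).
Separate: dm/m = −Q_out dt/V(t) ⇒ ln(m/m₀) = −(Q_out/(Q_in−Q_out)) ln(V/V₀).
m = m₀ (V₀/V)^(Q_out/(Q_in−Q_out)) = 50.6 × (2.60/4.9316)^(1.4741) = 19.693 mol.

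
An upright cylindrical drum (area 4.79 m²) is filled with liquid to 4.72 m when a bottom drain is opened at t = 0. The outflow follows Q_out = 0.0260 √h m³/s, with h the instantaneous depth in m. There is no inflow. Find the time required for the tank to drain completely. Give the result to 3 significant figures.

801 s

With no inflow, A dh/dt = −0.0260 √h.
Separate and integrate: 2(√h − √h₀) = −(0.0260/A) t.
Set h = 0: 2√h₀ = (0.0260/A) t_empty ⇒ t_empty = 2A√h₀/0.0260.
t_empty = 2·4.79·√4.72/0.0260 = 9.5800·2.1726/0.0260 = 800.50 s.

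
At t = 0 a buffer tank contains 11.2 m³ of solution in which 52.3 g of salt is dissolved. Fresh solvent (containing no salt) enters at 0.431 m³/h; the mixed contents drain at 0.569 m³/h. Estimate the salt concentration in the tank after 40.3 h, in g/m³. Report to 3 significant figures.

Let m(t) be the amount of salt. Volume: V(t) = V₀ + (Q_in − Q_out) t = 11.2 − 0.13800 t; V(40.3) = 5.6386 m³.
Species balance (pure solvent in): dm/dt = −Q_out · m/V(t).
dm/m = −Q_out dt/(V₀ − 0.13800 t); integrating gives ln(m/m₀) = −(Q_out/(Q_in−Q_out)) ln(V/V₀).
m = m₀ (V₀/V)^(Q_out/(Q_in−Q_out)) = 52.3 × (11.2/5.6386)^(-4.1232) = 3.0874 g.
C = m/V = 3.0874/5.6386 = 0.54755 g/m³.

0.548 g/m³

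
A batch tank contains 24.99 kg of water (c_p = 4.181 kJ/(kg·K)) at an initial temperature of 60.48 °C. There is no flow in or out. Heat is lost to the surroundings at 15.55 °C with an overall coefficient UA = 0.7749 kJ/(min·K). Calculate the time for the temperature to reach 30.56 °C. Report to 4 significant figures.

Lumped-capacitance energy balance: M c_p dT/dt = UA(T_amb − T).
τ = M c_p/UA = 134.834 min; T_ss = T_amb = 15.5500 °C.
T(t) = T_ss + (T₀ − T_ss)e^(−t/τ); set T = 30.56:
t = −τ ln[(T − T_ss)/(T₀ − T_ss)] = −134.834 · ln(0.334075) = 147.831 min.

147.8 min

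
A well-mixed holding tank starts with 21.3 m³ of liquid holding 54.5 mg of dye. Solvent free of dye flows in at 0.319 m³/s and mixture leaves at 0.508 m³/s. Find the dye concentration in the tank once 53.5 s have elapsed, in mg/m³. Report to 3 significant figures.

0.863 mg/m³

Total volume: dV/dt = Q_in − Q_out = -0.18900 m³/s, so V(t) = 21.3 − 0.18900 t and V(53.5) = 11.189 m³.
Species balance (pure solvent in): dm/dt = −Q_out · m/V(t).
Separate: dm/m = −Q_out dt/V(t) ⇒ ln(m/m₀) = −(Q_out/(Q_in−Q_out)) ln(V/V₀).
m = m₀ (V₀/V)^(Q_out/(Q_in−Q_out)) = 54.5 × (21.3/11.189)^(-2.6878) = 9.6574 mg.
C = m/V = 9.6574/11.189 = 0.86315 mg/m³.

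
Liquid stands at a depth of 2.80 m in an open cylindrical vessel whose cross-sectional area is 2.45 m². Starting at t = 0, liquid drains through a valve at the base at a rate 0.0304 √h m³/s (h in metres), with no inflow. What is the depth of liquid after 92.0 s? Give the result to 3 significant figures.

A dh/dt = −Q_out = −0.0304 √h.
Separate and integrate: 2(√h − √h₀) = −(0.0304/A) t.
√h = √2.80 − 0.0304·92.0/(2·2.45) = 1.6733 − 0.57078 = 1.1025.
h = 1.1025² = 1.2156 m.

1.22 m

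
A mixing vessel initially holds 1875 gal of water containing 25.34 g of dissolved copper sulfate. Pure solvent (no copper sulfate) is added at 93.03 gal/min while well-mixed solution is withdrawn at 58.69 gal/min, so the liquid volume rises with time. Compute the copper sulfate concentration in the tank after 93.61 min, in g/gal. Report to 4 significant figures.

Total volume: dV/dt = Q_in − Q_out = 34.3400 gal/min, so V(t) = 1875 + 34.3400 t and V(93.61) = 5089.57 gal.
No copper sulfate enters, so dm/dt = −Q_out · (m/V).
Separate: dm/m = −Q_out dt/V(t) ⇒ ln(m/m₀) = −(Q_out/(Q_in−Q_out)) ln(V/V₀).
m = m₀ (V₀/V)^(Q_out/(Q_in−Q_out)) = 25.34 × (1875/5089.57)^(1.70909) = 4.59845 g.
C = m/V = 4.59845/5089.57 = 0.000903504 g/gal.

0.0009035 g/gal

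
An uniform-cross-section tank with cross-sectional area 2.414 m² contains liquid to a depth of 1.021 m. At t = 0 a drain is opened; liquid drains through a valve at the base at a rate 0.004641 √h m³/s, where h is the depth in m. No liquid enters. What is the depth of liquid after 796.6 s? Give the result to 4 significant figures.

0.05988 m

Unsteady balance on liquid volume: A dh/dt = −0.004641 √h.
∫ h^(−1/2) dh = −(0.004641/A) ∫ dt, giving 2√h = 2√h₀ − (0.004641/A) t.
√h = √1.021 − 0.004641·796.6/(2·2.414) = 1.01045 − 0.765746 = 0.244700.
h = 0.244700² = 0.0598779 m.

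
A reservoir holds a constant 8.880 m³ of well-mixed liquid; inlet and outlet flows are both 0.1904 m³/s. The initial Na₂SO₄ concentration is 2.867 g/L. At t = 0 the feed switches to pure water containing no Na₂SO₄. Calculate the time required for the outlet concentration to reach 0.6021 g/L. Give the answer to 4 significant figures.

72.78 s

Mass balance on the solute (V constant): V dC/dt = Q(C_in − C), so τ = V/Q = 46.6387 s.
C(t) = C_in + (C₀ − C_in) e^(−t/τ). Set C = 0.6021 and solve for t:
e^(−t/τ) = (C − C_in)/(C₀ − C_in) = (0.6021 − 0)/(2.867 − 0) = 0.210010
t = −τ ln(…) = 46.6387 × 1.56060 = 72.7842 s.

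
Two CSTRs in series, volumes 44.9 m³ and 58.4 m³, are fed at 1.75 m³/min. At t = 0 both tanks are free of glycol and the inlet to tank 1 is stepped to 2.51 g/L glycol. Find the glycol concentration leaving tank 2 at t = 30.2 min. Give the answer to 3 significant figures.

Species balance on tank i: dCᵢ/dt = (Cᵢ₋₁ − Cᵢ)/τᵢ with τᵢ = Vᵢ/Q.
τ₁ = 44.9/1.75 = 25.657 min; τ₂ = 58.4/1.75 = 33.371 min.
Solving the cascade with C₁(0)=C₂(0)=0 gives C₂(t) = C_in[1 − (τ₁ e^(−t/τ₁) − τ₂ e^(−t/τ₂))/(τ₁ − τ₂)].
At t = 30.2: e^(−t/τ₁) = 0.30818, e^(−t/τ₂) = 0.40456.
C₂ = 2.51·[1 − (25.657·0.30818 − 33.371·0.40456)/(-7.7143)] = 2.51·0.27492 = 0.69004 g/L.

0.690 g/L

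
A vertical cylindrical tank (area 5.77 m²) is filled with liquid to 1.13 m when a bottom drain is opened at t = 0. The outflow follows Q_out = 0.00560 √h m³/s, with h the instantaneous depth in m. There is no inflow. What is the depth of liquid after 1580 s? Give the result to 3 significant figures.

A dh/dt = −Q_out = −0.00560 √h.
∫ h^(−1/2) dh = −(0.00560/A) ∫ dt, giving 2√h = 2√h₀ − (0.00560/A) t.
√h = √1.13 − 0.00560·1580/(2·5.77) = 1.0630 − 0.76672 = 0.29629.
h = 0.29629² = 0.087788 m.

0.0878 m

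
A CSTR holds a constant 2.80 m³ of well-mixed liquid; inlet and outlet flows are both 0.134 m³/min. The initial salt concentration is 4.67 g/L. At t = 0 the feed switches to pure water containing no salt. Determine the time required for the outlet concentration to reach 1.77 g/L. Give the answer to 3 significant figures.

20.3 min

Species balance: V dC/dt = Q(C_in − C) ⇒ τ = V/Q = 20.896 min.
C(t) = C_in + (C₀ − C_in) e^(−t/τ). Set C = 1.77 and solve for t:
e^(−t/τ) = (C − C_in)/(C₀ − C_in) = (1.77 − 0)/(4.67 − 0) = 0.37901
t = −τ ln(…) = 20.896 × 0.97018 = 20.272 min.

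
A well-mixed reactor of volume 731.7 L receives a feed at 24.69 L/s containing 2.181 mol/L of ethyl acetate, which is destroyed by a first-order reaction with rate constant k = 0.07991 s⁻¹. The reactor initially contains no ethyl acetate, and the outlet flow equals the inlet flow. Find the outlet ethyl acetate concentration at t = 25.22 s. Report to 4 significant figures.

Species balance: V dC/dt = Q C_in − Q C − k V C.
dC/dt = (Q/V) C_in − (Q/V + k) C; effective rate a = Q/V + k = 0.0337433 + 0.07991 = 0.113653 s⁻¹.
C_ss = Q C_in/(Q + kV) = 0.647532 mol/L; C(t) = C_ss + (C₀ − C_ss) e^(−a t).
C(25.22) = 0.647532 + (-0.647532)·e^(−0.113653·25.22) = 0.647532 + (-0.647532)·0.0569070 = 0.610683 mol/L.

0.6107 mol/L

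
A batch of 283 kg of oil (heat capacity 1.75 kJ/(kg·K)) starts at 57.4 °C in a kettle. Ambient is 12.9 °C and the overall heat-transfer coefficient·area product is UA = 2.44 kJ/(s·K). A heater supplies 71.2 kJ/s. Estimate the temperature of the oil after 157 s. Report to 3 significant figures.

49.1 °C

Heat balance on the well-mixed liquid: M c_p dT/dt = −UA(T − T_amb) + Q̇.
dT/dt = (T_ss − T)/τ with T_ss = T_amb + Q̇/UA = 12.9 + 71.2/2.44 = 42.080 °C, τ = M c_p/UA = 283·1.75/2.44 = 202.97 s.
Solution: T(t) = T_ss + (T₀ − T_ss) e^(−t/τ).
T(157) = 42.080 + (15.320)·0.46139 = 49.149 °C.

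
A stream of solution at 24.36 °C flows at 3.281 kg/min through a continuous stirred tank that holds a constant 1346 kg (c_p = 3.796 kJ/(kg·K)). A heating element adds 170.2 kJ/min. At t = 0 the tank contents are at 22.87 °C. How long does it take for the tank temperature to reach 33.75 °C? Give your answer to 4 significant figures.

519.1 min

M c_p dT/dt = ṁ c_p (T_in − T) + Q̇.
τ = M/ṁ = 410.241 min; T_ss = T_in + Q̇/(ṁ c_p) = 38.0256 °C.
T(t) = T_ss + (T₀ − T_ss) e^(−t/τ). Set T = 33.75:
e^(−t/τ) = (33.75 − 38.0256)/(22.87 − 38.0256) = 0.282111
t = −410.241 · ln(0.282111) = 519.141 min.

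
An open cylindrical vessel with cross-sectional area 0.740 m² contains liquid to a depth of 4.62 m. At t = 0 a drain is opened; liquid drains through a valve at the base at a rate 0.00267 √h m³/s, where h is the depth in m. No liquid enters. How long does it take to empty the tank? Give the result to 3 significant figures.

1190 s

A dh/dt = −Q_out = −0.00267 √h.
∫ h^(−1/2) dh = −(0.00267/A) ∫ dt, giving 2√h = 2√h₀ − (0.00267/A) t.
Set h = 0: 2√h₀ = (0.00267/A) t_empty ⇒ t_empty = 2A√h₀/0.00267.
t_empty = 2·0.740·√4.62/0.00267 = 1.4800·2.1494/0.00267 = 1191.4 s.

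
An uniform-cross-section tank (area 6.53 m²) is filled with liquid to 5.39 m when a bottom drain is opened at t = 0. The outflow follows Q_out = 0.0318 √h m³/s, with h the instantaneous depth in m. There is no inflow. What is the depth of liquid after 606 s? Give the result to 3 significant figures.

0.716 m

Mass balance (ρ constant): A dh/dt = −0.0318 √h.
This is separable: 2 d(√h)/dt = −0.0318/A, so √h = √h₀ − (0.0318/(2A)) t.
√h = √5.39 − 0.0318·606/(2·6.53) = 2.3216 − 1.4756 = 0.84608.
h = 0.84608² = 0.71585 m.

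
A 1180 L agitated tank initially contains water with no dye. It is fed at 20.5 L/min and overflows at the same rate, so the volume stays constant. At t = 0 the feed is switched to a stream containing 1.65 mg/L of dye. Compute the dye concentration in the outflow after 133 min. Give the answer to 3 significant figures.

1.49 mg/L

Unsteady species balance (constant V, well mixed): V dC/dt = Q(C_in − C).
Rewrite as dC/dt + C/τ = C_in/τ, τ = V/Q = 57.561 min.
This is linear first-order; C(t) = C_in + (C₀ − C_in) e^(−t/τ).
C(133) = 1.65 + (0 − 1.65)·e^(−133/57.561) = 1.65 + (-1.6500)·0.099202 = 1.4863 mg/L.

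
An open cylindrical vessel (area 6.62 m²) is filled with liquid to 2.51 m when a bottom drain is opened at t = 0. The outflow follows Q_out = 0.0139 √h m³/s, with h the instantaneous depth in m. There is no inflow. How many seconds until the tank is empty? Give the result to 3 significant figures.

A dh/dt = −Q_out = −0.0139 √h.
Separate and integrate: 2(√h − √h₀) = −(0.0139/A) t.
Tank is empty when √h = 0: t_empty = 2A√h₀/0.0139.
t_empty = 2·6.62·√2.51/0.0139 = 13.240·1.5843/0.0139 = 1509.1 s.

1510 s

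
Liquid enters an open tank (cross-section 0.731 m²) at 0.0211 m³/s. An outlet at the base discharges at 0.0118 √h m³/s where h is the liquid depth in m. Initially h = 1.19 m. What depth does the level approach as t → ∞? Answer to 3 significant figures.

3.20 m

Level balance: A dh/dt = 0.0211 − 0.0118 √h. Setting dh/dt = 0:
Q_in = 0.0118 √h_ss ⇒ √h_ss = 0.0211/0.0118 = 1.7881.
h_ss = 1.7881² = 3.1974 m. (Since h₀ = 1.19 m < h_ss, the level will rise toward this value.)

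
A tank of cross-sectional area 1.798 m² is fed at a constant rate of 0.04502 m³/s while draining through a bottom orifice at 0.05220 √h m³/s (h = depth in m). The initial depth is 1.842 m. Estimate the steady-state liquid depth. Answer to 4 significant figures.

0.7438 m

Level balance: A dh/dt = 0.04502 − 0.05220 √h. Setting dh/dt = 0:
Q_in = 0.05220 √h_ss ⇒ √h_ss = 0.04502/0.05220 = 0.862452.
h_ss = 0.862452² = 0.743824 m. (Since h₀ = 1.842 m > h_ss, the level will fall toward this value.)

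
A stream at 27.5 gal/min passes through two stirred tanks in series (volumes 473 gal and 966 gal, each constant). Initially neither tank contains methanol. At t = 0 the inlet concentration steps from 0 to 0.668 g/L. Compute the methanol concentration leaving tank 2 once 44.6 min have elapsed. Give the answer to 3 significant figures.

0.348 g/L

Species balance on tank i: dCᵢ/dt = (Cᵢ₋₁ − Cᵢ)/τᵢ with τᵢ = Vᵢ/Q.
τ₁ = 473/27.5 = 17.200 min; τ₂ = 966/27.5 = 35.127 min.
Solving the cascade with C₁(0)=C₂(0)=0 gives C₂(t) = C_in[1 − (τ₁ e^(−t/τ₁) − τ₂ e^(−t/τ₂))/(τ₁ − τ₂)].
At t = 44.6: e^(−t/τ₁) = 0.074794, e^(−t/τ₂) = 0.28092.
C₂ = 0.668·[1 − (17.200·0.074794 − 35.127·0.28092)/(-17.927)] = 0.668·0.52131 = 0.34823 g/L.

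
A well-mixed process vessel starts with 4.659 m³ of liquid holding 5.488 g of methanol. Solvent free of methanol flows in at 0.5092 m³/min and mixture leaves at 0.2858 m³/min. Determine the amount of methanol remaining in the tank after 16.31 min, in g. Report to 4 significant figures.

2.621 g

Let m(t) be the amount of methanol. Volume: V(t) = V₀ + (Q_in − Q_out) t = 4.659 + 0.223400 t; V(16.31) = 8.30265 m³.
Solute balance: dm/dt = 0 − Q_out C = −Q_out m/V(t).
Separate: dm/m = −Q_out dt/V(t) ⇒ ln(m/m₀) = −(Q_out/(Q_in−Q_out)) ln(V/V₀).
m = m₀ (V₀/V)^(Q_out/(Q_in−Q_out)) = 5.488 × (4.659/8.30265)^(1.27932) = 2.62061 g.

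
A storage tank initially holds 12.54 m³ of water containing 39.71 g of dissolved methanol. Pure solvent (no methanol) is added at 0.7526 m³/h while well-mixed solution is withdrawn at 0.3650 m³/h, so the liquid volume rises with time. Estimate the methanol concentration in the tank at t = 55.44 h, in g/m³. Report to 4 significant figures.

Let m(t) be the amount of methanol. Volume: V(t) = V₀ + (Q_in − Q_out) t = 12.54 + 0.387600 t; V(55.44) = 34.0285 m³.
Solute balance: dm/dt = 0 − Q_out C = −Q_out m/V(t).
Separate: dm/m = −Q_out dt/V(t) ⇒ ln(m/m₀) = −(Q_out/(Q_in−Q_out)) ln(V/V₀).
m = m₀ (V₀/V)^(Q_out/(Q_in−Q_out)) = 39.71 × (12.54/34.0285)^(0.941692) = 15.5108 g.
C = m/V = 15.5108/34.0285 = 0.455816 g/m³.

0.4558 g/m³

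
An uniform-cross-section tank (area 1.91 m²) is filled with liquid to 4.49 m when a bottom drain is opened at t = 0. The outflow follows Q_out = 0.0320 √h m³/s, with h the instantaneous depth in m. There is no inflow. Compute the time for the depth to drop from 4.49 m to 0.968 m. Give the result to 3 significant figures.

136 s

Mass balance (ρ constant): A dh/dt = −0.0320 √h.
Separate and integrate: 2(√h − √h₀) = −(0.0320/A) t.
t = 2A(√h₀ − √h)/0.0320 = 2·1.91·(√4.49 − √0.968)/0.0320
  = 3.8200 × (2.1190 − 0.98387) / 0.0320 = 135.50 s.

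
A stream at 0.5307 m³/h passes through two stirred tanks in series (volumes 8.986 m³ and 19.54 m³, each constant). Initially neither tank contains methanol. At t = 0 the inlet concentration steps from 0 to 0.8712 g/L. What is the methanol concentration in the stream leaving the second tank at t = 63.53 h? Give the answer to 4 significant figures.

0.6014 g/L

Each tank obeys Vᵢ dCᵢ/dt = Q(Cᵢ₋₁ − Cᵢ), so τᵢ = Vᵢ/Q.
τ₁ = 8.986/0.5307 = 16.9324 h; τ₂ = 19.54/0.5307 = 36.8193 h.
Solving the cascade with C₁(0)=C₂(0)=0 gives C₂(t) = C_in[1 − (τ₁ e^(−t/τ₁) − τ₂ e^(−t/τ₂))/(τ₁ − τ₂)].
At t = 63.53: e^(−t/τ₁) = 0.0234710, e^(−t/τ₂) = 0.178092.
C₂ = 0.8712·[1 − (16.9324·0.0234710 − 36.8193·0.178092)/(-19.8869)] = 0.8712·0.690259 = 0.601353 g/L.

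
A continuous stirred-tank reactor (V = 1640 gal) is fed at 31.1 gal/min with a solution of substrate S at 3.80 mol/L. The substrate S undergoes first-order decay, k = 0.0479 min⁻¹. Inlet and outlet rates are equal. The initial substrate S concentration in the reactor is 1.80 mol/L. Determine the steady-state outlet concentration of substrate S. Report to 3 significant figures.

1.08 mol/L

Accumulation = in − out − consumed: V dC/dt = Q C_in − Q C − k V C.
Steady state (dC/dt = 0): C_ss = Q C_in/(Q + kV) = C_in/(1 + kV/Q).
C_ss = 31.1·3.80/(31.1 + 0.0479·1640) = 118.18/109.66 = 1.0777 mol/L.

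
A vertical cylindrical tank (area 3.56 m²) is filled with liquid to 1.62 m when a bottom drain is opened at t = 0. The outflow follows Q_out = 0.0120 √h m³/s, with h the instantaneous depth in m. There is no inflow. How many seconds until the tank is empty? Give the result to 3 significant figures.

755 s

A dh/dt = −Q_out = −0.0120 √h.
This is separable: 2 d(√h)/dt = −0.0120/A, so √h = √h₀ − (0.0120/(2A)) t.
Set h = 0: 2√h₀ = (0.0120/A) t_empty ⇒ t_empty = 2A√h₀/0.0120.
t_empty = 2·3.56·√1.62/0.0120 = 7.1200·1.2728/0.0120 = 755.19 s.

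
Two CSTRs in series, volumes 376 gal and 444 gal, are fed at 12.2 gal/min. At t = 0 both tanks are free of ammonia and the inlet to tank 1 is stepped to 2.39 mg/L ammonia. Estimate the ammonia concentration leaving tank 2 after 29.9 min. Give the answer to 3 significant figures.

0.537 mg/L

Species balance on tank i: dCᵢ/dt = (Cᵢ₋₁ − Cᵢ)/τᵢ with τᵢ = Vᵢ/Q.
τ₁ = 376/12.2 = 30.820 min; τ₂ = 444/12.2 = 36.393 min.
Tank 1: C₁ = C_in(1 − e^(−t/τ₁)). Tank 2 (τ₁ ≠ τ₂): C₂ = C_in[1 − (τ₁ e^(−t/τ₁) − τ₂ e^(−t/τ₂))/(τ₁ − τ₂)].
At t = 29.9: e^(−t/τ₁) = 0.37902, e^(−t/τ₂) = 0.43974.
C₂ = 2.39·[1 − (30.820·0.37902 − 36.393·0.43974)/(-5.5738)] = 2.39·0.22454 = 0.53666 mg/L.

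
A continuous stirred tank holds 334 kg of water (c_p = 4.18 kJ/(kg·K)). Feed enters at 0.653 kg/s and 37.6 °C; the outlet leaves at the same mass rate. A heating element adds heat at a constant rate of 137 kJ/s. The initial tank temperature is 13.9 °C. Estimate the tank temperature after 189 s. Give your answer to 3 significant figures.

36.7 °C

Energy balance: M c_p dT/dt = ṁ c_p (T_in − T) + 137.
τ = M/ṁ = 511.49 s; T_ss = T_in + Q̇/(ṁ c_p) = 37.6 + 137/(0.653·4.18) = 87.792 °C.
This is linear first-order; T(t) = T_ss + (T₀ − T_ss) e^(−t/τ).
T(189) = 87.792 + (-73.892)·e^(−189/511.49) = 87.792 + (-73.892)·0.69107 = 36.727 °C.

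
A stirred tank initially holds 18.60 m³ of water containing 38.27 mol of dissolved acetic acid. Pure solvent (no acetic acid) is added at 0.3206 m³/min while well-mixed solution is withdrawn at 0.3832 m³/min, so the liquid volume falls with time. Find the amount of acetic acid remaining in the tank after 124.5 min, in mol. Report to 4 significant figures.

Let m(t) be the amount of acetic acid. Volume: V(t) = V₀ + (Q_in − Q_out) t = 18.60 − 0.0626000 t; V(124.5) = 10.8063 m³.
Solute balance: dm/dt = 0 − Q_out C = −Q_out m/V(t).
Separate: dm/m = −Q_out dt/V(t) ⇒ ln(m/m₀) = −(Q_out/(Q_in−Q_out)) ln(V/V₀).
m = m₀ (V₀/V)^(Q_out/(Q_in−Q_out)) = 38.27 × (18.60/10.8063)^(-6.12141) = 1.37788 mol.

1.378 mol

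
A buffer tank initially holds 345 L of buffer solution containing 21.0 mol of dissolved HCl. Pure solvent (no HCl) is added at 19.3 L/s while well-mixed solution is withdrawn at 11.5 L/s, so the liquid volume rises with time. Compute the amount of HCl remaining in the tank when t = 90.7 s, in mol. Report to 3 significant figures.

Let m(t) be the amount of HCl. Volume: V(t) = V₀ + (Q_in − Q_out) t = 345 + 7.8000 t; V(90.7) = 1052.5 L.
Solute balance: dm/dt = 0 − Q_out C = −Q_out m/V(t).
Separate: dm/m = −Q_out dt/V(t) ⇒ ln(m/m₀) = −(Q_out/(Q_in−Q_out)) ln(V/V₀).
m = m₀ (V₀/V)^(Q_out/(Q_in−Q_out)) = 21.0 × (345/1052.5)^(1.4744) = 4.0556 mol.

4.06 mol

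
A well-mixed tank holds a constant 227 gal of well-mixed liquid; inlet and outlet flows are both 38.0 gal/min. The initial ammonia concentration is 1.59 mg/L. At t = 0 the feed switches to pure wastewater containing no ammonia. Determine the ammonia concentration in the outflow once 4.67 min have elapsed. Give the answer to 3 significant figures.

0.728 mg/L

Unsteady species balance (constant V, well mixed): V dC/dt = Q(C_in − C).
So dC/dt = (C_in − C)/τ with τ = V/Q = 227/38.0 = 5.9737 min.
C approaches C_in exponentially: C(t) = C_in + (C₀ − C_in) e^(−t/τ).
C(4.67) = 0 + (1.59 − 0)·e^(−4.67/5.9737) = 0 + (1.5900)·0.45760 = 0.72758 mg/L.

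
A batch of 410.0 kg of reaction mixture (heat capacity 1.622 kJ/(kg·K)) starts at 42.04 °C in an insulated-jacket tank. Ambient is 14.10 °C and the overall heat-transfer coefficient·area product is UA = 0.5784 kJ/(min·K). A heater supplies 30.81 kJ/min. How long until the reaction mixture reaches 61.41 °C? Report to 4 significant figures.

1664 min

Lumped-capacitance energy balance: M c_p dT/dt = UA(T_amb − T) + Q̇.
τ = M c_p/UA = 1149.76 min; T_ss = T_amb + Q̇/UA = 14.10 + 30.81/0.5784 = 67.3676 °C.
T(t) = T_ss + (T₀ − T_ss)e^(−t/τ); set T = 61.41:
t = −τ ln[(T − T_ss)/(T₀ − T_ss)] = −1149.76 · ln(0.235223) = 1663.96 min.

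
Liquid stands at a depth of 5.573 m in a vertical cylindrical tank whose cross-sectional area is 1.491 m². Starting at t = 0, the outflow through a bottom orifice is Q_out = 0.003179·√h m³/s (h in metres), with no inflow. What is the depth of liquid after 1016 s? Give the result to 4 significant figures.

1.632 m

Unsteady balance on liquid volume: A dh/dt = −0.003179 √h.
This is separable: 2 d(√h)/dt = −0.003179/A, so √h = √h₀ − (0.003179/(2A)) t.
√h = √5.573 − 0.003179·1016/(2·1.491) = 2.36072 − 1.08312 = 1.27760.
h = 1.27760² = 1.63226 m.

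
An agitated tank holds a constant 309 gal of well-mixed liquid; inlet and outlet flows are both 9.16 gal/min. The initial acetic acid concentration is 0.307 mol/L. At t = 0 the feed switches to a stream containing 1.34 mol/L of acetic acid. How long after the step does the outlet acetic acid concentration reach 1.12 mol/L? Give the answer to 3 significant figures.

52.2 min

Species balance on the tank: V dC/dt = Q(C_in − C), so τ = V/Q = 33.734 min.
C(t) = C_in + (C₀ − C_in) e^(−t/τ). Set C = 1.12 and solve for t:
e^(−t/τ) = (C − C_in)/(C₀ − C_in) = (1.12 − 1.34)/(0.307 − 1.34) = 0.21297
t = −τ ln(…) = 33.734 × 1.5466 = 52.172 min.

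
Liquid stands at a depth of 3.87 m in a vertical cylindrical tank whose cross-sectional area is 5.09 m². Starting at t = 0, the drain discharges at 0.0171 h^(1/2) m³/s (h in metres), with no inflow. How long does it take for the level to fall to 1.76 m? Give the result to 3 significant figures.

A dh/dt = −Q_out = −0.0171 √h.
This is separable: 2 d(√h)/dt = −0.0171/A, so √h = √h₀ − (0.0171/(2A)) t.
t = 2A(√h₀ − √h)/0.0171 = 2·5.09·(√3.87 − √1.76)/0.0171
  = 10.180 × (1.9672 − 1.3266) / 0.0171 = 381.35 s.

381 s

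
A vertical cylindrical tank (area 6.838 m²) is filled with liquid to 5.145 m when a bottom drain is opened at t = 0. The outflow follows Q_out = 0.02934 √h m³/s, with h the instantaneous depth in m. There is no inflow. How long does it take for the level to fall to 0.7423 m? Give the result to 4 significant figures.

655.7 s

Unsteady balance on liquid volume: A dh/dt = −0.02934 √h.
∫ h^(−1/2) dh = −(0.02934/A) ∫ dt, giving 2√h = 2√h₀ − (0.02934/A) t.
t = 2A(√h₀ − √h)/0.02934 = 2·6.838·(√5.145 − √0.7423)/0.02934
  = 13.6760 × (2.26826 − 0.861568) / 0.02934 = 655.689 s.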